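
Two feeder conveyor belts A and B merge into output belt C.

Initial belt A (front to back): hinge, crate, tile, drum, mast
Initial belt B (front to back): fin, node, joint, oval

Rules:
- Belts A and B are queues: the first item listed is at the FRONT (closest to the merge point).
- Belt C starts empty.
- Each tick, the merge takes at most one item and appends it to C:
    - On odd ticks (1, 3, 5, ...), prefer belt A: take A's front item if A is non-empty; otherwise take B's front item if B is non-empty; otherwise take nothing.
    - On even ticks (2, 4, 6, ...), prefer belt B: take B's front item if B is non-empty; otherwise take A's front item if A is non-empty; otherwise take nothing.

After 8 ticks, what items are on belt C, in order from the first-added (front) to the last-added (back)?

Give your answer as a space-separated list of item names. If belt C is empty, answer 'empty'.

Answer: hinge fin crate node tile joint drum oval

Derivation:
Tick 1: prefer A, take hinge from A; A=[crate,tile,drum,mast] B=[fin,node,joint,oval] C=[hinge]
Tick 2: prefer B, take fin from B; A=[crate,tile,drum,mast] B=[node,joint,oval] C=[hinge,fin]
Tick 3: prefer A, take crate from A; A=[tile,drum,mast] B=[node,joint,oval] C=[hinge,fin,crate]
Tick 4: prefer B, take node from B; A=[tile,drum,mast] B=[joint,oval] C=[hinge,fin,crate,node]
Tick 5: prefer A, take tile from A; A=[drum,mast] B=[joint,oval] C=[hinge,fin,crate,node,tile]
Tick 6: prefer B, take joint from B; A=[drum,mast] B=[oval] C=[hinge,fin,crate,node,tile,joint]
Tick 7: prefer A, take drum from A; A=[mast] B=[oval] C=[hinge,fin,crate,node,tile,joint,drum]
Tick 8: prefer B, take oval from B; A=[mast] B=[-] C=[hinge,fin,crate,node,tile,joint,drum,oval]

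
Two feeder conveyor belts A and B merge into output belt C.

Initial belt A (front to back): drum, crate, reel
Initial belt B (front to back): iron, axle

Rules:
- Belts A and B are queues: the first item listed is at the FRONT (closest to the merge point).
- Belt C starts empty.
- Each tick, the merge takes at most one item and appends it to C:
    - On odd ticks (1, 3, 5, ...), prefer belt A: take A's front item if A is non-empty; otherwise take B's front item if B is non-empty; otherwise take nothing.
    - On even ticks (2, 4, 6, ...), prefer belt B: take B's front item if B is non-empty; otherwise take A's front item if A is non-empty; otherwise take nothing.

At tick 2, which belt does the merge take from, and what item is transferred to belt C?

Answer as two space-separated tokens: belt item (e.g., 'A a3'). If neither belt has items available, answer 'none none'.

Tick 1: prefer A, take drum from A; A=[crate,reel] B=[iron,axle] C=[drum]
Tick 2: prefer B, take iron from B; A=[crate,reel] B=[axle] C=[drum,iron]

Answer: B iron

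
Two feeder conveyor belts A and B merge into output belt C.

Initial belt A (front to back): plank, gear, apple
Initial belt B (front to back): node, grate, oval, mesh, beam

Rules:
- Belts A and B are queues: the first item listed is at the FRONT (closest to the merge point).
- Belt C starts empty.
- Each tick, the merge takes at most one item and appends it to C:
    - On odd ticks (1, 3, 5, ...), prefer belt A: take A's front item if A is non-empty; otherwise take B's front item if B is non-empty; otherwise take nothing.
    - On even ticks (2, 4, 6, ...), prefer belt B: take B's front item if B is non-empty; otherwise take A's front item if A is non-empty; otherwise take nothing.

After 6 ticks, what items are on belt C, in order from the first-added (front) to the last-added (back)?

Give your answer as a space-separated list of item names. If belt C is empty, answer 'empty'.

Tick 1: prefer A, take plank from A; A=[gear,apple] B=[node,grate,oval,mesh,beam] C=[plank]
Tick 2: prefer B, take node from B; A=[gear,apple] B=[grate,oval,mesh,beam] C=[plank,node]
Tick 3: prefer A, take gear from A; A=[apple] B=[grate,oval,mesh,beam] C=[plank,node,gear]
Tick 4: prefer B, take grate from B; A=[apple] B=[oval,mesh,beam] C=[plank,node,gear,grate]
Tick 5: prefer A, take apple from A; A=[-] B=[oval,mesh,beam] C=[plank,node,gear,grate,apple]
Tick 6: prefer B, take oval from B; A=[-] B=[mesh,beam] C=[plank,node,gear,grate,apple,oval]

Answer: plank node gear grate apple oval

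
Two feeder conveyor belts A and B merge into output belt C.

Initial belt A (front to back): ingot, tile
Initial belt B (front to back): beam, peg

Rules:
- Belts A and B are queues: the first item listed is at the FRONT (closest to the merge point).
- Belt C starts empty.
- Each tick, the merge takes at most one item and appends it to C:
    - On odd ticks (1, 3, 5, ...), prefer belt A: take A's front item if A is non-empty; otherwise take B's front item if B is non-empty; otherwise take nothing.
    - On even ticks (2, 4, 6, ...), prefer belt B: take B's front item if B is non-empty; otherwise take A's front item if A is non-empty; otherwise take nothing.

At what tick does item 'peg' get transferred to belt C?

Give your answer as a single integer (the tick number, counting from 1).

Answer: 4

Derivation:
Tick 1: prefer A, take ingot from A; A=[tile] B=[beam,peg] C=[ingot]
Tick 2: prefer B, take beam from B; A=[tile] B=[peg] C=[ingot,beam]
Tick 3: prefer A, take tile from A; A=[-] B=[peg] C=[ingot,beam,tile]
Tick 4: prefer B, take peg from B; A=[-] B=[-] C=[ingot,beam,tile,peg]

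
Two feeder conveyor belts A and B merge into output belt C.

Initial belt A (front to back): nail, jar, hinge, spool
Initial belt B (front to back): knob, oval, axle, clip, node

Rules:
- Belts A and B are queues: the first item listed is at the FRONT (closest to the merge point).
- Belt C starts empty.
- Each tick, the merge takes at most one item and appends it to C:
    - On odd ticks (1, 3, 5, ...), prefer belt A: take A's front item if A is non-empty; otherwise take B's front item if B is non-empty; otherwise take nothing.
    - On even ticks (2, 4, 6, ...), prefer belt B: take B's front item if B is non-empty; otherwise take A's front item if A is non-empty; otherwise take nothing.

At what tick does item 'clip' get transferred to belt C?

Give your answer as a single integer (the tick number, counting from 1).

Answer: 8

Derivation:
Tick 1: prefer A, take nail from A; A=[jar,hinge,spool] B=[knob,oval,axle,clip,node] C=[nail]
Tick 2: prefer B, take knob from B; A=[jar,hinge,spool] B=[oval,axle,clip,node] C=[nail,knob]
Tick 3: prefer A, take jar from A; A=[hinge,spool] B=[oval,axle,clip,node] C=[nail,knob,jar]
Tick 4: prefer B, take oval from B; A=[hinge,spool] B=[axle,clip,node] C=[nail,knob,jar,oval]
Tick 5: prefer A, take hinge from A; A=[spool] B=[axle,clip,node] C=[nail,knob,jar,oval,hinge]
Tick 6: prefer B, take axle from B; A=[spool] B=[clip,node] C=[nail,knob,jar,oval,hinge,axle]
Tick 7: prefer A, take spool from A; A=[-] B=[clip,node] C=[nail,knob,jar,oval,hinge,axle,spool]
Tick 8: prefer B, take clip from B; A=[-] B=[node] C=[nail,knob,jar,oval,hinge,axle,spool,clip]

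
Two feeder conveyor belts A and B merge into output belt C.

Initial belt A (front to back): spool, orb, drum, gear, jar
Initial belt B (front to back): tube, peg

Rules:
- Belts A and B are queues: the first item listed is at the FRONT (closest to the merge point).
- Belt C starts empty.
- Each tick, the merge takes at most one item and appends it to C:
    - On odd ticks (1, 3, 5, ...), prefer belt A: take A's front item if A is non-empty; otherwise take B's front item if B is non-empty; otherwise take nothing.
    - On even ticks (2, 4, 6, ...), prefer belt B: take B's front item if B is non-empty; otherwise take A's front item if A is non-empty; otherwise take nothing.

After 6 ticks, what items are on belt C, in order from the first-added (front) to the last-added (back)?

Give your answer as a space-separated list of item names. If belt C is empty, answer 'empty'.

Tick 1: prefer A, take spool from A; A=[orb,drum,gear,jar] B=[tube,peg] C=[spool]
Tick 2: prefer B, take tube from B; A=[orb,drum,gear,jar] B=[peg] C=[spool,tube]
Tick 3: prefer A, take orb from A; A=[drum,gear,jar] B=[peg] C=[spool,tube,orb]
Tick 4: prefer B, take peg from B; A=[drum,gear,jar] B=[-] C=[spool,tube,orb,peg]
Tick 5: prefer A, take drum from A; A=[gear,jar] B=[-] C=[spool,tube,orb,peg,drum]
Tick 6: prefer B, take gear from A; A=[jar] B=[-] C=[spool,tube,orb,peg,drum,gear]

Answer: spool tube orb peg drum gear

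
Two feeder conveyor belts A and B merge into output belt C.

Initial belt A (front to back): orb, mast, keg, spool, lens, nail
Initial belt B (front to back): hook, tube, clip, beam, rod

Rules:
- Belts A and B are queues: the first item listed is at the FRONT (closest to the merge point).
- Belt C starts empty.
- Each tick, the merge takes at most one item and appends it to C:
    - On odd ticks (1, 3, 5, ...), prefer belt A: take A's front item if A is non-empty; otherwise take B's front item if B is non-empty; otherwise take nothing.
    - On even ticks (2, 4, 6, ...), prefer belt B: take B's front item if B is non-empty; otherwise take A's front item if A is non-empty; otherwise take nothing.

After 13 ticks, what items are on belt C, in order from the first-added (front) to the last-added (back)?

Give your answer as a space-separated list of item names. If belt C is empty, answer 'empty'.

Answer: orb hook mast tube keg clip spool beam lens rod nail

Derivation:
Tick 1: prefer A, take orb from A; A=[mast,keg,spool,lens,nail] B=[hook,tube,clip,beam,rod] C=[orb]
Tick 2: prefer B, take hook from B; A=[mast,keg,spool,lens,nail] B=[tube,clip,beam,rod] C=[orb,hook]
Tick 3: prefer A, take mast from A; A=[keg,spool,lens,nail] B=[tube,clip,beam,rod] C=[orb,hook,mast]
Tick 4: prefer B, take tube from B; A=[keg,spool,lens,nail] B=[clip,beam,rod] C=[orb,hook,mast,tube]
Tick 5: prefer A, take keg from A; A=[spool,lens,nail] B=[clip,beam,rod] C=[orb,hook,mast,tube,keg]
Tick 6: prefer B, take clip from B; A=[spool,lens,nail] B=[beam,rod] C=[orb,hook,mast,tube,keg,clip]
Tick 7: prefer A, take spool from A; A=[lens,nail] B=[beam,rod] C=[orb,hook,mast,tube,keg,clip,spool]
Tick 8: prefer B, take beam from B; A=[lens,nail] B=[rod] C=[orb,hook,mast,tube,keg,clip,spool,beam]
Tick 9: prefer A, take lens from A; A=[nail] B=[rod] C=[orb,hook,mast,tube,keg,clip,spool,beam,lens]
Tick 10: prefer B, take rod from B; A=[nail] B=[-] C=[orb,hook,mast,tube,keg,clip,spool,beam,lens,rod]
Tick 11: prefer A, take nail from A; A=[-] B=[-] C=[orb,hook,mast,tube,keg,clip,spool,beam,lens,rod,nail]
Tick 12: prefer B, both empty, nothing taken; A=[-] B=[-] C=[orb,hook,mast,tube,keg,clip,spool,beam,lens,rod,nail]
Tick 13: prefer A, both empty, nothing taken; A=[-] B=[-] C=[orb,hook,mast,tube,keg,clip,spool,beam,lens,rod,nail]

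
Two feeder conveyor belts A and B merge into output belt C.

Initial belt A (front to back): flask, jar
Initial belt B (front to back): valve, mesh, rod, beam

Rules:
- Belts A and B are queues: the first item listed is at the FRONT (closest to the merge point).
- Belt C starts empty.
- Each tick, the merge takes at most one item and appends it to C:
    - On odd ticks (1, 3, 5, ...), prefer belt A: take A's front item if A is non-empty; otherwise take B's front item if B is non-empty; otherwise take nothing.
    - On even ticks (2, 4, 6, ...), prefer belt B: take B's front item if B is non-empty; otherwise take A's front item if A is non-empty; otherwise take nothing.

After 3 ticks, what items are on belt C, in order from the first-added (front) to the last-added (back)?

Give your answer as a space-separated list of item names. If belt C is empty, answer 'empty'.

Tick 1: prefer A, take flask from A; A=[jar] B=[valve,mesh,rod,beam] C=[flask]
Tick 2: prefer B, take valve from B; A=[jar] B=[mesh,rod,beam] C=[flask,valve]
Tick 3: prefer A, take jar from A; A=[-] B=[mesh,rod,beam] C=[flask,valve,jar]

Answer: flask valve jar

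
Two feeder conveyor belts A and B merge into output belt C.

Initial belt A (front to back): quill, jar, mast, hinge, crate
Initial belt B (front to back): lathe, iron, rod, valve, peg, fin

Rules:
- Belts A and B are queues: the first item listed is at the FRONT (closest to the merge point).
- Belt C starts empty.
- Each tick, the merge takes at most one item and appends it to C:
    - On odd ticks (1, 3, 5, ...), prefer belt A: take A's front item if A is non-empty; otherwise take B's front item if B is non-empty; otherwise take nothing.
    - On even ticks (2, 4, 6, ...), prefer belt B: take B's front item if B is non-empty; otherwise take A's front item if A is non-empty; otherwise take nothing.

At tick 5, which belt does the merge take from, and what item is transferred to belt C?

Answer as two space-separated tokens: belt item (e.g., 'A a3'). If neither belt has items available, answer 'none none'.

Tick 1: prefer A, take quill from A; A=[jar,mast,hinge,crate] B=[lathe,iron,rod,valve,peg,fin] C=[quill]
Tick 2: prefer B, take lathe from B; A=[jar,mast,hinge,crate] B=[iron,rod,valve,peg,fin] C=[quill,lathe]
Tick 3: prefer A, take jar from A; A=[mast,hinge,crate] B=[iron,rod,valve,peg,fin] C=[quill,lathe,jar]
Tick 4: prefer B, take iron from B; A=[mast,hinge,crate] B=[rod,valve,peg,fin] C=[quill,lathe,jar,iron]
Tick 5: prefer A, take mast from A; A=[hinge,crate] B=[rod,valve,peg,fin] C=[quill,lathe,jar,iron,mast]

Answer: A mast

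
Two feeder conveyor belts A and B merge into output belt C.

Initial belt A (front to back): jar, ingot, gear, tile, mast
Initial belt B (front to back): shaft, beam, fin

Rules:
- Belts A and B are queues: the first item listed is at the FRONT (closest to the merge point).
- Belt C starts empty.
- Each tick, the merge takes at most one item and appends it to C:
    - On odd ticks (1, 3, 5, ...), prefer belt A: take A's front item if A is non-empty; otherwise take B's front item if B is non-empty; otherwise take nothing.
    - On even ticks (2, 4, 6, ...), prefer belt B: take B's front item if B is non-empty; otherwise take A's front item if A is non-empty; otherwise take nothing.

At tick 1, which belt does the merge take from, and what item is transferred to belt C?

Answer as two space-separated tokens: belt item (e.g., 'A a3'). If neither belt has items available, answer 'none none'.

Tick 1: prefer A, take jar from A; A=[ingot,gear,tile,mast] B=[shaft,beam,fin] C=[jar]

Answer: A jar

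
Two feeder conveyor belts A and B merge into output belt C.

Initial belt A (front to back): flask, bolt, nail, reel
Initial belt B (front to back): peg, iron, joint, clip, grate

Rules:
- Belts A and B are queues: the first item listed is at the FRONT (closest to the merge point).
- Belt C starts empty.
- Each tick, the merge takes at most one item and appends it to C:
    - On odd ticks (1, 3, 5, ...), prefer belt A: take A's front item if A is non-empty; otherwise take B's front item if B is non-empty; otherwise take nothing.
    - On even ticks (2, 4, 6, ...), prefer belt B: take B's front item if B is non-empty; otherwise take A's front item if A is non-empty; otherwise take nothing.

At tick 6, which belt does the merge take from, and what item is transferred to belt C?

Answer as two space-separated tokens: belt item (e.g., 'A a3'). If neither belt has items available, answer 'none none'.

Tick 1: prefer A, take flask from A; A=[bolt,nail,reel] B=[peg,iron,joint,clip,grate] C=[flask]
Tick 2: prefer B, take peg from B; A=[bolt,nail,reel] B=[iron,joint,clip,grate] C=[flask,peg]
Tick 3: prefer A, take bolt from A; A=[nail,reel] B=[iron,joint,clip,grate] C=[flask,peg,bolt]
Tick 4: prefer B, take iron from B; A=[nail,reel] B=[joint,clip,grate] C=[flask,peg,bolt,iron]
Tick 5: prefer A, take nail from A; A=[reel] B=[joint,clip,grate] C=[flask,peg,bolt,iron,nail]
Tick 6: prefer B, take joint from B; A=[reel] B=[clip,grate] C=[flask,peg,bolt,iron,nail,joint]

Answer: B joint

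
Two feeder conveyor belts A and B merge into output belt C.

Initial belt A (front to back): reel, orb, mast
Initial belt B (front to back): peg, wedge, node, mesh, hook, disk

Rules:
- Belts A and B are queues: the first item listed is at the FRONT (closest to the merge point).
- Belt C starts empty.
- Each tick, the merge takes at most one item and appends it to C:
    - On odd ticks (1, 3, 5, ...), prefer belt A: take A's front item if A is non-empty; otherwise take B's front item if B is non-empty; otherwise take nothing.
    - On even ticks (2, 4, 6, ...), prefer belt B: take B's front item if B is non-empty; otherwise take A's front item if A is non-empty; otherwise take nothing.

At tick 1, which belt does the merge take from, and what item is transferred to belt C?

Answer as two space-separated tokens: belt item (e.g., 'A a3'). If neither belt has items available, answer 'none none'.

Tick 1: prefer A, take reel from A; A=[orb,mast] B=[peg,wedge,node,mesh,hook,disk] C=[reel]

Answer: A reel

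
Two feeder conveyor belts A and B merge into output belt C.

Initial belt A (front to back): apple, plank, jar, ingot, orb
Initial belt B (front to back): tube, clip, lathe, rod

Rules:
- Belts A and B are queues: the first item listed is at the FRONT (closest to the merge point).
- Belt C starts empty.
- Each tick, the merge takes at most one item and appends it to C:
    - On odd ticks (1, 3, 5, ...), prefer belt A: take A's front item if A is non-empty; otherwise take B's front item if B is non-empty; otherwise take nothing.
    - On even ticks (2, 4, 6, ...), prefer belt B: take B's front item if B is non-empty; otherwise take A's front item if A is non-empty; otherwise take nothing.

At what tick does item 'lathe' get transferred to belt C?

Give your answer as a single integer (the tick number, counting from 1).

Answer: 6

Derivation:
Tick 1: prefer A, take apple from A; A=[plank,jar,ingot,orb] B=[tube,clip,lathe,rod] C=[apple]
Tick 2: prefer B, take tube from B; A=[plank,jar,ingot,orb] B=[clip,lathe,rod] C=[apple,tube]
Tick 3: prefer A, take plank from A; A=[jar,ingot,orb] B=[clip,lathe,rod] C=[apple,tube,plank]
Tick 4: prefer B, take clip from B; A=[jar,ingot,orb] B=[lathe,rod] C=[apple,tube,plank,clip]
Tick 5: prefer A, take jar from A; A=[ingot,orb] B=[lathe,rod] C=[apple,tube,plank,clip,jar]
Tick 6: prefer B, take lathe from B; A=[ingot,orb] B=[rod] C=[apple,tube,plank,clip,jar,lathe]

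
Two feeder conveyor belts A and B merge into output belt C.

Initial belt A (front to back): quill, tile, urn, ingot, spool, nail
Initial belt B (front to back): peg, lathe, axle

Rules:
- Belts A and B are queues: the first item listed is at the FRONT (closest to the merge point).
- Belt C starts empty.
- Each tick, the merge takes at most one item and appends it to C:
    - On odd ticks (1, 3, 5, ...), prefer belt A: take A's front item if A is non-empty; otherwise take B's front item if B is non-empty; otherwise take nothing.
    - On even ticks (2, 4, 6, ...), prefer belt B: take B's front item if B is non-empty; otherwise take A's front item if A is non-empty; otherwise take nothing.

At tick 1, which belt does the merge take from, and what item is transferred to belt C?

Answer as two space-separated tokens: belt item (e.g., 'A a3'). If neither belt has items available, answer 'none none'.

Answer: A quill

Derivation:
Tick 1: prefer A, take quill from A; A=[tile,urn,ingot,spool,nail] B=[peg,lathe,axle] C=[quill]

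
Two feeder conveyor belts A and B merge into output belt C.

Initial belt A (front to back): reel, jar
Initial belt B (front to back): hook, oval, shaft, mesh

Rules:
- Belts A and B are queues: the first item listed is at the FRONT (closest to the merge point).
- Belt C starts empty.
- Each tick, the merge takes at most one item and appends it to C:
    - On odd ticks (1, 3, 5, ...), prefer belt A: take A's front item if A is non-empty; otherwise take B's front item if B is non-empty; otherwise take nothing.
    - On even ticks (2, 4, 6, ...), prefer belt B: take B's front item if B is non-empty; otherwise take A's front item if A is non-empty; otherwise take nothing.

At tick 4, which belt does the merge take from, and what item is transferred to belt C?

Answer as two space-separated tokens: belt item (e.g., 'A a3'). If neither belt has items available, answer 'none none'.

Answer: B oval

Derivation:
Tick 1: prefer A, take reel from A; A=[jar] B=[hook,oval,shaft,mesh] C=[reel]
Tick 2: prefer B, take hook from B; A=[jar] B=[oval,shaft,mesh] C=[reel,hook]
Tick 3: prefer A, take jar from A; A=[-] B=[oval,shaft,mesh] C=[reel,hook,jar]
Tick 4: prefer B, take oval from B; A=[-] B=[shaft,mesh] C=[reel,hook,jar,oval]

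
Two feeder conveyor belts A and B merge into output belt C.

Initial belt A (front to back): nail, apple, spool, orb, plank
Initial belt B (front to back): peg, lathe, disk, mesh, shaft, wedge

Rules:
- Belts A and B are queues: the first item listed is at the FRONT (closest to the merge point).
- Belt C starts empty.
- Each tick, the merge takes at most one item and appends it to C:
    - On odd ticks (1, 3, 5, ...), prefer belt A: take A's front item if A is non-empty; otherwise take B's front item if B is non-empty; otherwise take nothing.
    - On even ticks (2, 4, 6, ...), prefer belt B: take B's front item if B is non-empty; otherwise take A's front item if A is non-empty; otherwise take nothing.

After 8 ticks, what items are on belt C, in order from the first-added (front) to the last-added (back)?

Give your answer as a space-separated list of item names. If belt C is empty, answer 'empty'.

Tick 1: prefer A, take nail from A; A=[apple,spool,orb,plank] B=[peg,lathe,disk,mesh,shaft,wedge] C=[nail]
Tick 2: prefer B, take peg from B; A=[apple,spool,orb,plank] B=[lathe,disk,mesh,shaft,wedge] C=[nail,peg]
Tick 3: prefer A, take apple from A; A=[spool,orb,plank] B=[lathe,disk,mesh,shaft,wedge] C=[nail,peg,apple]
Tick 4: prefer B, take lathe from B; A=[spool,orb,plank] B=[disk,mesh,shaft,wedge] C=[nail,peg,apple,lathe]
Tick 5: prefer A, take spool from A; A=[orb,plank] B=[disk,mesh,shaft,wedge] C=[nail,peg,apple,lathe,spool]
Tick 6: prefer B, take disk from B; A=[orb,plank] B=[mesh,shaft,wedge] C=[nail,peg,apple,lathe,spool,disk]
Tick 7: prefer A, take orb from A; A=[plank] B=[mesh,shaft,wedge] C=[nail,peg,apple,lathe,spool,disk,orb]
Tick 8: prefer B, take mesh from B; A=[plank] B=[shaft,wedge] C=[nail,peg,apple,lathe,spool,disk,orb,mesh]

Answer: nail peg apple lathe spool disk orb mesh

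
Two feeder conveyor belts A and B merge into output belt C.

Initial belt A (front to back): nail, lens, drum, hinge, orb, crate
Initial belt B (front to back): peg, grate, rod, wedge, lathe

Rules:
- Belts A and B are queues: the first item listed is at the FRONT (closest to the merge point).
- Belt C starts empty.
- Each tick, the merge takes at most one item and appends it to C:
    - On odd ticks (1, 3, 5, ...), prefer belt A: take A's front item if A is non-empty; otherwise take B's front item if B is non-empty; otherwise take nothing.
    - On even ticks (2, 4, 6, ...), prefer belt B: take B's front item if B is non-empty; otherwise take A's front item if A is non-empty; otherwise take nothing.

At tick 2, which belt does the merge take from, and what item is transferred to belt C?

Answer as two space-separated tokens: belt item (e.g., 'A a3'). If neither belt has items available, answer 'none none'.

Answer: B peg

Derivation:
Tick 1: prefer A, take nail from A; A=[lens,drum,hinge,orb,crate] B=[peg,grate,rod,wedge,lathe] C=[nail]
Tick 2: prefer B, take peg from B; A=[lens,drum,hinge,orb,crate] B=[grate,rod,wedge,lathe] C=[nail,peg]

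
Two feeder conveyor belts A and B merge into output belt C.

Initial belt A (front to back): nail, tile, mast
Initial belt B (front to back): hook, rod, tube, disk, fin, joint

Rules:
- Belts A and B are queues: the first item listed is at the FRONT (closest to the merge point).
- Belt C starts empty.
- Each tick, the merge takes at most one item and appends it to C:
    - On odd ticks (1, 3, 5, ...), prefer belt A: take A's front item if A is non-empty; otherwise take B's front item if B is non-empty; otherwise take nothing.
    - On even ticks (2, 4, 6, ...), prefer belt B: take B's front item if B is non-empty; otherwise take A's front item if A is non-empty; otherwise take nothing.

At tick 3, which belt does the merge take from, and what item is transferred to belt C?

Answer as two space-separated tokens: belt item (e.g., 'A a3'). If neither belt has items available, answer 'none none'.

Answer: A tile

Derivation:
Tick 1: prefer A, take nail from A; A=[tile,mast] B=[hook,rod,tube,disk,fin,joint] C=[nail]
Tick 2: prefer B, take hook from B; A=[tile,mast] B=[rod,tube,disk,fin,joint] C=[nail,hook]
Tick 3: prefer A, take tile from A; A=[mast] B=[rod,tube,disk,fin,joint] C=[nail,hook,tile]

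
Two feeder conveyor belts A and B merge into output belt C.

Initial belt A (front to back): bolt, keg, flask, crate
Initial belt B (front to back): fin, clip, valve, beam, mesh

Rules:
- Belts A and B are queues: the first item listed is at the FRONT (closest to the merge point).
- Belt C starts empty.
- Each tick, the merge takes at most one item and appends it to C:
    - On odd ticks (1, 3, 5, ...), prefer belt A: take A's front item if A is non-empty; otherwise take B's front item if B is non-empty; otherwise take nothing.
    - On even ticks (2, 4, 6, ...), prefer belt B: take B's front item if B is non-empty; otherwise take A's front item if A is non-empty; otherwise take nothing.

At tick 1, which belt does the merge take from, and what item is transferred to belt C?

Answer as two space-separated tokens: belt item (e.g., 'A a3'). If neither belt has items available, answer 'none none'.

Tick 1: prefer A, take bolt from A; A=[keg,flask,crate] B=[fin,clip,valve,beam,mesh] C=[bolt]

Answer: A bolt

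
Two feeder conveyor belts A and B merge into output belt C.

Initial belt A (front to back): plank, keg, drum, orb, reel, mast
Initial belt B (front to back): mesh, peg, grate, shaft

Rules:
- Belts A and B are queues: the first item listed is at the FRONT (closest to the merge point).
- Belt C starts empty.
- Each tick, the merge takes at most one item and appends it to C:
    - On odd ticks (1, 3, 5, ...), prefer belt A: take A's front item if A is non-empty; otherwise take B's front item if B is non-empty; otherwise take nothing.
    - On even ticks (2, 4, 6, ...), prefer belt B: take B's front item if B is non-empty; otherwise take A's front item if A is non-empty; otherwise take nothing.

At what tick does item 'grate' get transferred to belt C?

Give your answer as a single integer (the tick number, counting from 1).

Tick 1: prefer A, take plank from A; A=[keg,drum,orb,reel,mast] B=[mesh,peg,grate,shaft] C=[plank]
Tick 2: prefer B, take mesh from B; A=[keg,drum,orb,reel,mast] B=[peg,grate,shaft] C=[plank,mesh]
Tick 3: prefer A, take keg from A; A=[drum,orb,reel,mast] B=[peg,grate,shaft] C=[plank,mesh,keg]
Tick 4: prefer B, take peg from B; A=[drum,orb,reel,mast] B=[grate,shaft] C=[plank,mesh,keg,peg]
Tick 5: prefer A, take drum from A; A=[orb,reel,mast] B=[grate,shaft] C=[plank,mesh,keg,peg,drum]
Tick 6: prefer B, take grate from B; A=[orb,reel,mast] B=[shaft] C=[plank,mesh,keg,peg,drum,grate]

Answer: 6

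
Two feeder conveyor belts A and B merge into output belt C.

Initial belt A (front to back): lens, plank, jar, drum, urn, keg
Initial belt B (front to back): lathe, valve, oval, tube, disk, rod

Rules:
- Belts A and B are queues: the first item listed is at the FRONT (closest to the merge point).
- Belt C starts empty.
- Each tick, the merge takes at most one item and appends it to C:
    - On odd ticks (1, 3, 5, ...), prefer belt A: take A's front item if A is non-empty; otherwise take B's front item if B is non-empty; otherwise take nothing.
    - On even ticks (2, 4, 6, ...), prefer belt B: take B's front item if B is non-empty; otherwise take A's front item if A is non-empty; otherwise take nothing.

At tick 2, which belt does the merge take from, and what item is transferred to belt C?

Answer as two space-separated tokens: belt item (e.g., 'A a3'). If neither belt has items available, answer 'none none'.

Tick 1: prefer A, take lens from A; A=[plank,jar,drum,urn,keg] B=[lathe,valve,oval,tube,disk,rod] C=[lens]
Tick 2: prefer B, take lathe from B; A=[plank,jar,drum,urn,keg] B=[valve,oval,tube,disk,rod] C=[lens,lathe]

Answer: B lathe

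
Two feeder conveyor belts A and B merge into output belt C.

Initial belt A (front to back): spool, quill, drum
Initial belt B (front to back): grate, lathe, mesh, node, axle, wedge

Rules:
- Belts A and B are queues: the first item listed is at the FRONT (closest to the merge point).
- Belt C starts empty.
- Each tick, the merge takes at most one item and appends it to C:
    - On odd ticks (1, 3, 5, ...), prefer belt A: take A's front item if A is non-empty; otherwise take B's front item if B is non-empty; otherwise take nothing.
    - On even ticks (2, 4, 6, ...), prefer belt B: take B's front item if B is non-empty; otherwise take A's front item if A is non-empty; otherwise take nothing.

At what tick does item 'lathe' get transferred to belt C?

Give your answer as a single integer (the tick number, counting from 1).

Answer: 4

Derivation:
Tick 1: prefer A, take spool from A; A=[quill,drum] B=[grate,lathe,mesh,node,axle,wedge] C=[spool]
Tick 2: prefer B, take grate from B; A=[quill,drum] B=[lathe,mesh,node,axle,wedge] C=[spool,grate]
Tick 3: prefer A, take quill from A; A=[drum] B=[lathe,mesh,node,axle,wedge] C=[spool,grate,quill]
Tick 4: prefer B, take lathe from B; A=[drum] B=[mesh,node,axle,wedge] C=[spool,grate,quill,lathe]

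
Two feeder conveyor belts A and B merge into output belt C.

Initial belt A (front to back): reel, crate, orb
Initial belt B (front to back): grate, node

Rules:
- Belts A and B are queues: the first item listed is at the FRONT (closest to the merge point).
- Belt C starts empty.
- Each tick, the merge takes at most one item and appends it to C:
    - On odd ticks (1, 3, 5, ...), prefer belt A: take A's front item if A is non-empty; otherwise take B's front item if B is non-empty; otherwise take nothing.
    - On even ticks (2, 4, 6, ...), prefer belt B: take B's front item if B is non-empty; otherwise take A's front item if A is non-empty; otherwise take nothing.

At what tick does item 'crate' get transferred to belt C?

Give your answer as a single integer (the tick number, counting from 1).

Tick 1: prefer A, take reel from A; A=[crate,orb] B=[grate,node] C=[reel]
Tick 2: prefer B, take grate from B; A=[crate,orb] B=[node] C=[reel,grate]
Tick 3: prefer A, take crate from A; A=[orb] B=[node] C=[reel,grate,crate]

Answer: 3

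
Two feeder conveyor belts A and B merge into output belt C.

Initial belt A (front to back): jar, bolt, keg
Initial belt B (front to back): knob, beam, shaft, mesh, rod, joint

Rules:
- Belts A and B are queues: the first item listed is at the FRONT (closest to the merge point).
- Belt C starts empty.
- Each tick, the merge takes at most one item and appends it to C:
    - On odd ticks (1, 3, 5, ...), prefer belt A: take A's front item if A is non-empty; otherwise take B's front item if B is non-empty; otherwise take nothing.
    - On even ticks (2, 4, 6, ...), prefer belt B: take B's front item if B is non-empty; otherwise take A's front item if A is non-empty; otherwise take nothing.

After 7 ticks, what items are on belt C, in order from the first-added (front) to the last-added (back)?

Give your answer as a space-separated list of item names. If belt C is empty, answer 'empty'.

Answer: jar knob bolt beam keg shaft mesh

Derivation:
Tick 1: prefer A, take jar from A; A=[bolt,keg] B=[knob,beam,shaft,mesh,rod,joint] C=[jar]
Tick 2: prefer B, take knob from B; A=[bolt,keg] B=[beam,shaft,mesh,rod,joint] C=[jar,knob]
Tick 3: prefer A, take bolt from A; A=[keg] B=[beam,shaft,mesh,rod,joint] C=[jar,knob,bolt]
Tick 4: prefer B, take beam from B; A=[keg] B=[shaft,mesh,rod,joint] C=[jar,knob,bolt,beam]
Tick 5: prefer A, take keg from A; A=[-] B=[shaft,mesh,rod,joint] C=[jar,knob,bolt,beam,keg]
Tick 6: prefer B, take shaft from B; A=[-] B=[mesh,rod,joint] C=[jar,knob,bolt,beam,keg,shaft]
Tick 7: prefer A, take mesh from B; A=[-] B=[rod,joint] C=[jar,knob,bolt,beam,keg,shaft,mesh]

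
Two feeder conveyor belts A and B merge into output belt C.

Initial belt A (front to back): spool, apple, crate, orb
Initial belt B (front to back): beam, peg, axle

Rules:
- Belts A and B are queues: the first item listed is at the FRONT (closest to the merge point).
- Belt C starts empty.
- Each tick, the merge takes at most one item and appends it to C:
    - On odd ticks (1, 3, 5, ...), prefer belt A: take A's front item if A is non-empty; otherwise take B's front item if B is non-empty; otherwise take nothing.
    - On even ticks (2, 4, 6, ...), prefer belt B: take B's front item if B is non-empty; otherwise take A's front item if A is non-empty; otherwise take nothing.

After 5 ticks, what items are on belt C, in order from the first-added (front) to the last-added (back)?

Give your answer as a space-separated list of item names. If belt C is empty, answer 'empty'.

Tick 1: prefer A, take spool from A; A=[apple,crate,orb] B=[beam,peg,axle] C=[spool]
Tick 2: prefer B, take beam from B; A=[apple,crate,orb] B=[peg,axle] C=[spool,beam]
Tick 3: prefer A, take apple from A; A=[crate,orb] B=[peg,axle] C=[spool,beam,apple]
Tick 4: prefer B, take peg from B; A=[crate,orb] B=[axle] C=[spool,beam,apple,peg]
Tick 5: prefer A, take crate from A; A=[orb] B=[axle] C=[spool,beam,apple,peg,crate]

Answer: spool beam apple peg crate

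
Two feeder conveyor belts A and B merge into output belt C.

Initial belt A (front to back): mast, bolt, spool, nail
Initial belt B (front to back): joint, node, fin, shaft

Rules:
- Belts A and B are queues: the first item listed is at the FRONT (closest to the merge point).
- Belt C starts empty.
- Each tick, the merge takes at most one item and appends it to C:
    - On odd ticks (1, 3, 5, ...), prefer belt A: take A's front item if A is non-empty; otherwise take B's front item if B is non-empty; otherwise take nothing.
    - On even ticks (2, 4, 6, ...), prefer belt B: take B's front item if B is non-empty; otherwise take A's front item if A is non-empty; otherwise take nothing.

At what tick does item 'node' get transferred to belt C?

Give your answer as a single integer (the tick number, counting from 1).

Tick 1: prefer A, take mast from A; A=[bolt,spool,nail] B=[joint,node,fin,shaft] C=[mast]
Tick 2: prefer B, take joint from B; A=[bolt,spool,nail] B=[node,fin,shaft] C=[mast,joint]
Tick 3: prefer A, take bolt from A; A=[spool,nail] B=[node,fin,shaft] C=[mast,joint,bolt]
Tick 4: prefer B, take node from B; A=[spool,nail] B=[fin,shaft] C=[mast,joint,bolt,node]

Answer: 4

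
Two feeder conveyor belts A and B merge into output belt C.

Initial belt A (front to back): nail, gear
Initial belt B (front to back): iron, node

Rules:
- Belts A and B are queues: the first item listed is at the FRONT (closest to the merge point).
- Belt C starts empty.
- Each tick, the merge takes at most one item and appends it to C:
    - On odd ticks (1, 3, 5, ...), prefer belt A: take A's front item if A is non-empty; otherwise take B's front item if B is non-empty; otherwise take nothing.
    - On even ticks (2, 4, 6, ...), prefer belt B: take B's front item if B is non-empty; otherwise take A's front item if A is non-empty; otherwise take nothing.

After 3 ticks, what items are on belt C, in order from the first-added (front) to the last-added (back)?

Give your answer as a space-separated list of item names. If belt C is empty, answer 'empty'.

Answer: nail iron gear

Derivation:
Tick 1: prefer A, take nail from A; A=[gear] B=[iron,node] C=[nail]
Tick 2: prefer B, take iron from B; A=[gear] B=[node] C=[nail,iron]
Tick 3: prefer A, take gear from A; A=[-] B=[node] C=[nail,iron,gear]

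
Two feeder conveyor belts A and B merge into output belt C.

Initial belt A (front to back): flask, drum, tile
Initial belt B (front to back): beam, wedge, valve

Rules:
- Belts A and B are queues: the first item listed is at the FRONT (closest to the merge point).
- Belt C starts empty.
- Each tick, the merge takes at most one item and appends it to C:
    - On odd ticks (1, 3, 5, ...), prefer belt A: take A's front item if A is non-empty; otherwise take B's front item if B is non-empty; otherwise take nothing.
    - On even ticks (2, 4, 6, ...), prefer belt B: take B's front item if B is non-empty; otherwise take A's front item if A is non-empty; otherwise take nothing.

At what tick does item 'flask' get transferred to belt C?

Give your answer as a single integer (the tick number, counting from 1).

Answer: 1

Derivation:
Tick 1: prefer A, take flask from A; A=[drum,tile] B=[beam,wedge,valve] C=[flask]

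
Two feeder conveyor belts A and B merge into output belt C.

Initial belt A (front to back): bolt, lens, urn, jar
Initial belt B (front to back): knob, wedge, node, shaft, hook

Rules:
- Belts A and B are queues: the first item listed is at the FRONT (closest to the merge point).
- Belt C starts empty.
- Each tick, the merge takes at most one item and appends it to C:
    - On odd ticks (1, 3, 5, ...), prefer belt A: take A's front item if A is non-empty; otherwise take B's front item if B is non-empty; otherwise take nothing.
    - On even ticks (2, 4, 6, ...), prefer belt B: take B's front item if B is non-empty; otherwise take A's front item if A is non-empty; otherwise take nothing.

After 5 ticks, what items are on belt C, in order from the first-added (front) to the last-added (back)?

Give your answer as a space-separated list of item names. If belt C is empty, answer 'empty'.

Tick 1: prefer A, take bolt from A; A=[lens,urn,jar] B=[knob,wedge,node,shaft,hook] C=[bolt]
Tick 2: prefer B, take knob from B; A=[lens,urn,jar] B=[wedge,node,shaft,hook] C=[bolt,knob]
Tick 3: prefer A, take lens from A; A=[urn,jar] B=[wedge,node,shaft,hook] C=[bolt,knob,lens]
Tick 4: prefer B, take wedge from B; A=[urn,jar] B=[node,shaft,hook] C=[bolt,knob,lens,wedge]
Tick 5: prefer A, take urn from A; A=[jar] B=[node,shaft,hook] C=[bolt,knob,lens,wedge,urn]

Answer: bolt knob lens wedge urn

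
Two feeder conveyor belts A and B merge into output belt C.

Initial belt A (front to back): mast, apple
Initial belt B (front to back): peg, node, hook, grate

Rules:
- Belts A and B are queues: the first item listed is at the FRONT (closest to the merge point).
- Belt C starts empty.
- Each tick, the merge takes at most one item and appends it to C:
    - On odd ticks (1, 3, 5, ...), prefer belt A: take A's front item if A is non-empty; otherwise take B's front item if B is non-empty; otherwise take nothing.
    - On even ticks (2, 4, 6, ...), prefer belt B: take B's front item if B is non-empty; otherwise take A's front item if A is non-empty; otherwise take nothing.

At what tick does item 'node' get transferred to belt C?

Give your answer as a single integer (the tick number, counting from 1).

Tick 1: prefer A, take mast from A; A=[apple] B=[peg,node,hook,grate] C=[mast]
Tick 2: prefer B, take peg from B; A=[apple] B=[node,hook,grate] C=[mast,peg]
Tick 3: prefer A, take apple from A; A=[-] B=[node,hook,grate] C=[mast,peg,apple]
Tick 4: prefer B, take node from B; A=[-] B=[hook,grate] C=[mast,peg,apple,node]

Answer: 4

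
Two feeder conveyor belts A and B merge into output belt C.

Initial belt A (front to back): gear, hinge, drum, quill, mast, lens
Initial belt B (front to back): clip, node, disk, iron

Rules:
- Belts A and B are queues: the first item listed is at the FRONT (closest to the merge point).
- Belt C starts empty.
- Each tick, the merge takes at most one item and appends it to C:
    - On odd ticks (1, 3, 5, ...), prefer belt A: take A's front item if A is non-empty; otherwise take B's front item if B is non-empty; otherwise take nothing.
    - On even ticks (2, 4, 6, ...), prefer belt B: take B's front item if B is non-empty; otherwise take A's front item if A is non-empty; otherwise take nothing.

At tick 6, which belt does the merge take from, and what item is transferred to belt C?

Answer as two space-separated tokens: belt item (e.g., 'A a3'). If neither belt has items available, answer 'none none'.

Answer: B disk

Derivation:
Tick 1: prefer A, take gear from A; A=[hinge,drum,quill,mast,lens] B=[clip,node,disk,iron] C=[gear]
Tick 2: prefer B, take clip from B; A=[hinge,drum,quill,mast,lens] B=[node,disk,iron] C=[gear,clip]
Tick 3: prefer A, take hinge from A; A=[drum,quill,mast,lens] B=[node,disk,iron] C=[gear,clip,hinge]
Tick 4: prefer B, take node from B; A=[drum,quill,mast,lens] B=[disk,iron] C=[gear,clip,hinge,node]
Tick 5: prefer A, take drum from A; A=[quill,mast,lens] B=[disk,iron] C=[gear,clip,hinge,node,drum]
Tick 6: prefer B, take disk from B; A=[quill,mast,lens] B=[iron] C=[gear,clip,hinge,node,drum,disk]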